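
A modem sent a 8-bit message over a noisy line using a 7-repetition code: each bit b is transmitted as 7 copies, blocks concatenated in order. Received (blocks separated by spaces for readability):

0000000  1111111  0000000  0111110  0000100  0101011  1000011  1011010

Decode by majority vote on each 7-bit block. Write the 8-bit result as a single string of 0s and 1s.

Block 1 (0000000): 0 ones → 0
Block 2 (1111111): 7 ones → 1
Block 3 (0000000): 0 ones → 0
Block 4 (0111110): 5 ones → 1
Block 5 (0000100): 1 one → 0
Block 6 (0101011): 4 ones → 1
Block 7 (1000011): 3 ones → 0
Block 8 (1011010): 4 ones → 1

01010101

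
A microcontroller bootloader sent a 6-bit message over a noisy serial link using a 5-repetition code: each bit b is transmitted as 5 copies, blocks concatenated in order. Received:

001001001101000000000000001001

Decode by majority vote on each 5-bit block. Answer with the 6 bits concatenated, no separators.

Block 1 (00100): 1 one → 0
Block 2 (10011): 3 ones → 1
Block 3 (01000): 1 one → 0
Block 4 (00000): 0 ones → 0
Block 5 (00000): 0 ones → 0
Block 6 (01001): 2 ones → 0

010000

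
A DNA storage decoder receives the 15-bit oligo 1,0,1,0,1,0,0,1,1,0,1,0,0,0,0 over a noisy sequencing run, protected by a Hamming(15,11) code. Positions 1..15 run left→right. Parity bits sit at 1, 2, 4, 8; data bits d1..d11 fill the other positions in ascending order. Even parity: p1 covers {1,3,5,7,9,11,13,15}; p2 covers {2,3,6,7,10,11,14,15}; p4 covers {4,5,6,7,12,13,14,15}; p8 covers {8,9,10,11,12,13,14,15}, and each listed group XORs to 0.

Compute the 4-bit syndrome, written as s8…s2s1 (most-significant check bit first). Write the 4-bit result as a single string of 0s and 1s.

s1 (pos 1,3,5,7,9,11,13,15): 1⊕1⊕1⊕0⊕1⊕1⊕0⊕0 = 1
s2 (pos 2,3,6,7,10,11,14,15): 0⊕1⊕0⊕0⊕0⊕1⊕0⊕0 = 0
s4 (pos 4,5,6,7,12,13,14,15): 0⊕1⊕0⊕0⊕0⊕0⊕0⊕0 = 1
s8 (pos 8,9,10,11,12,13,14,15): 1⊕1⊕0⊕1⊕0⊕0⊕0⊕0 = 1
Syndrome s8…s1 = 1101 → error at position 13.

1101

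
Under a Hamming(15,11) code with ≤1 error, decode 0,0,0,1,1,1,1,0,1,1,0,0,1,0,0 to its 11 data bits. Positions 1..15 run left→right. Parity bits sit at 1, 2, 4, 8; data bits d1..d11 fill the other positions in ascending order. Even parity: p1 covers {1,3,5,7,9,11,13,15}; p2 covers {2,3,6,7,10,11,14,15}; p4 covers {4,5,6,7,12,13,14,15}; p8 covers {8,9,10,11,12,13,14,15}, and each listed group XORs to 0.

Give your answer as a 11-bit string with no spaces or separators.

01111100110

s1 (pos 1,3,5,7,9,11,13,15): 0⊕0⊕1⊕1⊕1⊕0⊕1⊕0 = 0
s2 (pos 2,3,6,7,10,11,14,15): 0⊕0⊕1⊕1⊕1⊕0⊕0⊕0 = 1
s4 (pos 4,5,6,7,12,13,14,15): 1⊕1⊕1⊕1⊕0⊕1⊕0⊕0 = 1
s8 (pos 8,9,10,11,12,13,14,15): 0⊕1⊕1⊕0⊕0⊕1⊕0⊕0 = 1
Syndrome s8…s1 = 1110 → error at position 14.
Flip position 14: 000111101100100 → 000111101100110
Read data bits from positions 3,5,6,7,9,10,11,12,13,14,15: 01111100110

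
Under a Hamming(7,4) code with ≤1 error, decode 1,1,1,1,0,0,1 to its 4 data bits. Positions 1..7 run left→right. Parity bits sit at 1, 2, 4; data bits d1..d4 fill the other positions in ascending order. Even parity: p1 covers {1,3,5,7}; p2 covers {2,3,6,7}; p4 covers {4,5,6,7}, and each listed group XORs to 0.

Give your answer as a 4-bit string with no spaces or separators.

s1 (pos 1,3,5,7): 1⊕1⊕0⊕1 = 1
s2 (pos 2,3,6,7): 1⊕1⊕0⊕1 = 1
s4 (pos 4,5,6,7): 1⊕0⊕0⊕1 = 0
Syndrome s4…s1 = 011 → error at position 3.
Flip position 3: 1111001 → 1101001
Read data bits from positions 3,5,6,7: 0001

0001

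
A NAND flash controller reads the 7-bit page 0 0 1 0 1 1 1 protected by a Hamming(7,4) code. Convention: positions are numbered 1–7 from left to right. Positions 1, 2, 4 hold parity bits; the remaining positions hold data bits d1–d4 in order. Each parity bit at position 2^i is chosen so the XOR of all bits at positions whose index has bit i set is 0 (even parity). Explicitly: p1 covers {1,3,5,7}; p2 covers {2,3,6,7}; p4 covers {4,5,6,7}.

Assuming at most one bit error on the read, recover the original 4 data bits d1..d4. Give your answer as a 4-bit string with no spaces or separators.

s1 (pos 1,3,5,7): 0⊕1⊕1⊕1 = 1
s2 (pos 2,3,6,7): 0⊕1⊕1⊕1 = 1
s4 (pos 4,5,6,7): 0⊕1⊕1⊕1 = 1
Syndrome s4…s1 = 111 → error at position 7.
Flip position 7: 0010111 → 0010110
Read data bits from positions 3,5,6,7: 1110

1110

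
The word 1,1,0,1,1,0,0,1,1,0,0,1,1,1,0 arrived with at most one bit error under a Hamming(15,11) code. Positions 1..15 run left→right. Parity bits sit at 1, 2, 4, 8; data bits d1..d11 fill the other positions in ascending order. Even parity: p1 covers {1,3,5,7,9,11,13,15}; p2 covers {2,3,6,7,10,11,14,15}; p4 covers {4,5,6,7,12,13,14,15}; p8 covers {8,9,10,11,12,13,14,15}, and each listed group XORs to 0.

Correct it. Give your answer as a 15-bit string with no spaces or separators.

110110011000110

s1 (pos 1,3,5,7,9,11,13,15): 1⊕0⊕1⊕0⊕1⊕0⊕1⊕0 = 0
s2 (pos 2,3,6,7,10,11,14,15): 1⊕0⊕0⊕0⊕0⊕0⊕1⊕0 = 0
s4 (pos 4,5,6,7,12,13,14,15): 1⊕1⊕0⊕0⊕1⊕1⊕1⊕0 = 1
s8 (pos 8,9,10,11,12,13,14,15): 1⊕1⊕0⊕0⊕1⊕1⊕1⊕0 = 1
Syndrome s8…s1 = 1100 → error at position 12.
Flip position 12: 110110011001110 → 110110011000110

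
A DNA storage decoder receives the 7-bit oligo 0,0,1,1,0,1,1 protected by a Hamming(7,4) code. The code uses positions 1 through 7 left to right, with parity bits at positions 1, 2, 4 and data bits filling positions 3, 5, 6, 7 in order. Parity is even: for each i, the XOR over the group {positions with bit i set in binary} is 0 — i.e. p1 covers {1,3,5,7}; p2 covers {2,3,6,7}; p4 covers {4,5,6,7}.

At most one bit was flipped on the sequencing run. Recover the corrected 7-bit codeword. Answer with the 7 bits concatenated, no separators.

0011001

s1 (pos 1,3,5,7): 0⊕1⊕0⊕1 = 0
s2 (pos 2,3,6,7): 0⊕1⊕1⊕1 = 1
s4 (pos 4,5,6,7): 1⊕0⊕1⊕1 = 1
Syndrome s4…s1 = 110 → error at position 6.
Flip position 6: 0011011 → 0011001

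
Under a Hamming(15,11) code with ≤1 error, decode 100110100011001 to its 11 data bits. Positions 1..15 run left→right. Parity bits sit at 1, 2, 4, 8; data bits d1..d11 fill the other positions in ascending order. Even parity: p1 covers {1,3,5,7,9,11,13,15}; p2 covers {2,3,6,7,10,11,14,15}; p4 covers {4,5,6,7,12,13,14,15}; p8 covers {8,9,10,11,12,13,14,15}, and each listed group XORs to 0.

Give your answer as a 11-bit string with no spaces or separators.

01010011000

s1 (pos 1,3,5,7,9,11,13,15): 1⊕0⊕1⊕1⊕0⊕1⊕0⊕1 = 1
s2 (pos 2,3,6,7,10,11,14,15): 0⊕0⊕0⊕1⊕0⊕1⊕0⊕1 = 1
s4 (pos 4,5,6,7,12,13,14,15): 1⊕1⊕0⊕1⊕1⊕0⊕0⊕1 = 1
s8 (pos 8,9,10,11,12,13,14,15): 0⊕0⊕0⊕1⊕1⊕0⊕0⊕1 = 1
Syndrome s8…s1 = 1111 → error at position 15.
Flip position 15: 100110100011001 → 100110100011000
Read data bits from positions 3,5,6,7,9,10,11,12,13,14,15: 01010011000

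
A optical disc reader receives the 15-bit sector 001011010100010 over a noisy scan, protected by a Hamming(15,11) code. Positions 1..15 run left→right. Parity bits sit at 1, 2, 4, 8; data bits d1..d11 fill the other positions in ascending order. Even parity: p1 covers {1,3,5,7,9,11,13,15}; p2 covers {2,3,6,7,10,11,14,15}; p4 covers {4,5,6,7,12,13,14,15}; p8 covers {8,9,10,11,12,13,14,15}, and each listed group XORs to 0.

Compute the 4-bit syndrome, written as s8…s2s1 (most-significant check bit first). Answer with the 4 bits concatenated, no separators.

1100

s1 (pos 1,3,5,7,9,11,13,15): 0⊕1⊕1⊕0⊕0⊕0⊕0⊕0 = 0
s2 (pos 2,3,6,7,10,11,14,15): 0⊕1⊕1⊕0⊕1⊕0⊕1⊕0 = 0
s4 (pos 4,5,6,7,12,13,14,15): 0⊕1⊕1⊕0⊕0⊕0⊕1⊕0 = 1
s8 (pos 8,9,10,11,12,13,14,15): 1⊕0⊕1⊕0⊕0⊕0⊕1⊕0 = 1
Syndrome s8…s1 = 1100 → error at position 12.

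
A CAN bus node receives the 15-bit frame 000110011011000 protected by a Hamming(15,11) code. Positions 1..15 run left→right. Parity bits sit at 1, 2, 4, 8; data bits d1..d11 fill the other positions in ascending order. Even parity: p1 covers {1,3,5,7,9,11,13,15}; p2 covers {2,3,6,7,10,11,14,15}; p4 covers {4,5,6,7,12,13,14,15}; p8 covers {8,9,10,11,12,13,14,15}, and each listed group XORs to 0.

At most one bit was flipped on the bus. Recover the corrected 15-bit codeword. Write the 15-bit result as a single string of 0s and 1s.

000110111011000

s1 (pos 1,3,5,7,9,11,13,15): 0⊕0⊕1⊕0⊕1⊕1⊕0⊕0 = 1
s2 (pos 2,3,6,7,10,11,14,15): 0⊕0⊕0⊕0⊕0⊕1⊕0⊕0 = 1
s4 (pos 4,5,6,7,12,13,14,15): 1⊕1⊕0⊕0⊕1⊕0⊕0⊕0 = 1
s8 (pos 8,9,10,11,12,13,14,15): 1⊕1⊕0⊕1⊕1⊕0⊕0⊕0 = 0
Syndrome s8…s1 = 0111 → error at position 7.
Flip position 7: 000110011011000 → 000110111011000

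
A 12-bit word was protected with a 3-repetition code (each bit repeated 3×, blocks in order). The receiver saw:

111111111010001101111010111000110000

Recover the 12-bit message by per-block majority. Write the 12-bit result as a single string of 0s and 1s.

Block 1 (111): 3 ones → 1
Block 2 (111): 3 ones → 1
Block 3 (111): 3 ones → 1
Block 4 (010): 1 one → 0
Block 5 (001): 1 one → 0
Block 6 (101): 2 ones → 1
Block 7 (111): 3 ones → 1
Block 8 (010): 1 one → 0
Block 9 (111): 3 ones → 1
Block 10 (000): 0 ones → 0
Block 11 (110): 2 ones → 1
Block 12 (000): 0 ones → 0

111001101010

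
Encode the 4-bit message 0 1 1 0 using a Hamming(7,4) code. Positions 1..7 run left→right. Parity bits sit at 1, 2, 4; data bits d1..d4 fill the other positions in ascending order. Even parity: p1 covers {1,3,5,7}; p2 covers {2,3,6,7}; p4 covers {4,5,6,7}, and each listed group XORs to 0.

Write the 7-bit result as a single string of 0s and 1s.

1100110

Place data at non-parity positions: p1 p2 0 p4 1 1 0
p1 (pos 1,3,5,7): XOR of data positions = 0⊕1⊕0 = 1
p2 (pos 2,3,6,7): XOR of data positions = 0⊕1⊕0 = 1
p4 (pos 4,5,6,7): XOR of data positions = 1⊕1⊕0 = 0
Codeword: 1100110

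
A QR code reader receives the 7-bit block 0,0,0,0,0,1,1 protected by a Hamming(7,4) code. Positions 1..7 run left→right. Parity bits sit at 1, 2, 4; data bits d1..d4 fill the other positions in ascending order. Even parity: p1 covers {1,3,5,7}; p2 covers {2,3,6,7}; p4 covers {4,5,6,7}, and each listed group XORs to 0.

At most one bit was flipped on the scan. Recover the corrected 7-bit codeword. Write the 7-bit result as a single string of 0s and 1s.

s1 (pos 1,3,5,7): 0⊕0⊕0⊕1 = 1
s2 (pos 2,3,6,7): 0⊕0⊕1⊕1 = 0
s4 (pos 4,5,6,7): 0⊕0⊕1⊕1 = 0
Syndrome s4…s1 = 001 → error at position 1.
Flip position 1: 0000011 → 1000011

1000011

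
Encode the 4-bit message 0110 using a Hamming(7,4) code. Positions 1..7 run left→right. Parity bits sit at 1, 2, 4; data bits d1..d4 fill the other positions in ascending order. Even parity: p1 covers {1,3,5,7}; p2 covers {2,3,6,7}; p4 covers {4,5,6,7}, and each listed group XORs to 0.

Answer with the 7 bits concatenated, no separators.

1100110

Place data at non-parity positions: p1 p2 0 p4 1 1 0
p1 (pos 1,3,5,7): XOR of data positions = 0⊕1⊕0 = 1
p2 (pos 2,3,6,7): XOR of data positions = 0⊕1⊕0 = 1
p4 (pos 4,5,6,7): XOR of data positions = 1⊕1⊕0 = 0
Codeword: 1100110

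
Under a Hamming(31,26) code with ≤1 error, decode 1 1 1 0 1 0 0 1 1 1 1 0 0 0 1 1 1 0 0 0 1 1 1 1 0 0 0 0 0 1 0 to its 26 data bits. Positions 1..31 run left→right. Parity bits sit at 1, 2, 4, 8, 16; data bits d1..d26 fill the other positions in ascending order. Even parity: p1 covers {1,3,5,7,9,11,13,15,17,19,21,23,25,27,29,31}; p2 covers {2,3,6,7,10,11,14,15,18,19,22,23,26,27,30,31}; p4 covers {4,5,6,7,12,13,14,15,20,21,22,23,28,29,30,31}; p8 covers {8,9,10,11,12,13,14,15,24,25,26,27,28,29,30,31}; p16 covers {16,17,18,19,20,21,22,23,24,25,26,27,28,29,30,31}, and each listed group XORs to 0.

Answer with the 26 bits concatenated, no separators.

11001110001100011111000010

s1 (pos 1,3,5,7,9,11,13,15,17,19,21,23,25,27,29,31): 1⊕1⊕1⊕0⊕1⊕1⊕0⊕1⊕1⊕0⊕1⊕1⊕0⊕0⊕0⊕0 = 1
s2 (pos 2,3,6,7,10,11,14,15,18,19,22,23,26,27,30,31): 1⊕1⊕0⊕0⊕1⊕1⊕0⊕1⊕0⊕0⊕1⊕1⊕0⊕0⊕1⊕0 = 0
s4 (pos 4,5,6,7,12,13,14,15,20,21,22,23,28,29,30,31): 0⊕1⊕0⊕0⊕0⊕0⊕0⊕1⊕0⊕1⊕1⊕1⊕0⊕0⊕1⊕0 = 0
s8 (pos 8,9,10,11,12,13,14,15,24,25,26,27,28,29,30,31): 1⊕1⊕1⊕1⊕0⊕0⊕0⊕1⊕1⊕0⊕0⊕0⊕0⊕0⊕1⊕0 = 1
s16 (pos 16,17,18,19,20,21,22,23,24,25,26,27,28,29,30,31): 1⊕1⊕0⊕0⊕0⊕1⊕1⊕1⊕1⊕0⊕0⊕0⊕0⊕0⊕1⊕0 = 1
Syndrome s16…s1 = 11001 → error at position 25.
Flip position 25: 1110100111100011100011110000010 → 1110100111100011100011111000010
Read data bits from positions 3,5,6,7,9,10,11,12,13,14,15,17,18,19,20,21,22,23,24,25,26,27,28,29,30,31: 11001110001100011111000010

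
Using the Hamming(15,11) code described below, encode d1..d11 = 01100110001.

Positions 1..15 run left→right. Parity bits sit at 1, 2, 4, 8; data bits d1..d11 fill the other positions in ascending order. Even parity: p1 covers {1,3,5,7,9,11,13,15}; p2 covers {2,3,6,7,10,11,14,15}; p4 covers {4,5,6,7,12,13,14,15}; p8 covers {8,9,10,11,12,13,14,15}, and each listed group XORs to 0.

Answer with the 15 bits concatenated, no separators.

100111010110001

Place data at non-parity positions: p1 p2 0 p4 1 1 0 p8 0 1 1 0 0 0 1
p1 (pos 1,3,5,7,9,11,13,15): XOR of data positions = 0⊕1⊕0⊕0⊕1⊕0⊕1 = 1
p2 (pos 2,3,6,7,10,11,14,15): XOR of data positions = 0⊕1⊕0⊕1⊕1⊕0⊕1 = 0
p4 (pos 4,5,6,7,12,13,14,15): XOR of data positions = 1⊕1⊕0⊕0⊕0⊕0⊕1 = 1
p8 (pos 8,9,10,11,12,13,14,15): XOR of data positions = 0⊕1⊕1⊕0⊕0⊕0⊕1 = 1
Codeword: 100111010110001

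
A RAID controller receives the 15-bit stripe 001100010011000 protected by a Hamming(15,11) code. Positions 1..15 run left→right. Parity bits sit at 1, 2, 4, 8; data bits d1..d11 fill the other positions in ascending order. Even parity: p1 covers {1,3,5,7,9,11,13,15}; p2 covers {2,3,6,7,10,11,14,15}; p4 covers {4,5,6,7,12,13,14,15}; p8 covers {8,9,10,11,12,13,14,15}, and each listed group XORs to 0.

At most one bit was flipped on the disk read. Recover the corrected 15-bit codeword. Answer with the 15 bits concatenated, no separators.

s1 (pos 1,3,5,7,9,11,13,15): 0⊕1⊕0⊕0⊕0⊕1⊕0⊕0 = 0
s2 (pos 2,3,6,7,10,11,14,15): 0⊕1⊕0⊕0⊕0⊕1⊕0⊕0 = 0
s4 (pos 4,5,6,7,12,13,14,15): 1⊕0⊕0⊕0⊕1⊕0⊕0⊕0 = 0
s8 (pos 8,9,10,11,12,13,14,15): 1⊕0⊕0⊕1⊕1⊕0⊕0⊕0 = 1
Syndrome s8…s1 = 1000 → error at position 8.
Flip position 8: 001100010011000 → 001100000011000

001100000011000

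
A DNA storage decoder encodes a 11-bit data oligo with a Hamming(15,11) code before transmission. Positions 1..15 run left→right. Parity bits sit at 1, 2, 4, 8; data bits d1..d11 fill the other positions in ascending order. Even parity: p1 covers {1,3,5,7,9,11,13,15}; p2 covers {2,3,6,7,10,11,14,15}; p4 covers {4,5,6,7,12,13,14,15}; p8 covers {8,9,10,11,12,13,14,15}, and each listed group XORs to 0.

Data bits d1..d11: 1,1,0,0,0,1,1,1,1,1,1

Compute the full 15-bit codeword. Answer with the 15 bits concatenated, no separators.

Place data at non-parity positions: p1 p2 1 p4 1 0 0 p8 0 1 1 1 1 1 1
p1 (pos 1,3,5,7,9,11,13,15): XOR of data positions = 1⊕1⊕0⊕0⊕1⊕1⊕1 = 1
p2 (pos 2,3,6,7,10,11,14,15): XOR of data positions = 1⊕0⊕0⊕1⊕1⊕1⊕1 = 1
p4 (pos 4,5,6,7,12,13,14,15): XOR of data positions = 1⊕0⊕0⊕1⊕1⊕1⊕1 = 1
p8 (pos 8,9,10,11,12,13,14,15): XOR of data positions = 0⊕1⊕1⊕1⊕1⊕1⊕1 = 0
Codeword: 111110000111111

111110000111111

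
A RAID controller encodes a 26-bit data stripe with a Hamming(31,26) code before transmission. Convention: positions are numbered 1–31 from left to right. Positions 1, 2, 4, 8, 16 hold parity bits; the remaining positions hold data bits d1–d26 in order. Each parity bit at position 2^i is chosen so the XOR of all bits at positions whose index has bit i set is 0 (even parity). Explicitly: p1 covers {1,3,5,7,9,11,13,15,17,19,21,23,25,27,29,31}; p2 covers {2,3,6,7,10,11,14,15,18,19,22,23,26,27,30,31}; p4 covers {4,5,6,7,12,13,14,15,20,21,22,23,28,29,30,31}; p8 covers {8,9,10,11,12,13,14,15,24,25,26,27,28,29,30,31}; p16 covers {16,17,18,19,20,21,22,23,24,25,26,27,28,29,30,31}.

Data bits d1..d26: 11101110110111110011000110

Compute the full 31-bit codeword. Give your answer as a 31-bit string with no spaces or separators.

Place data at non-parity positions: p1 p2 1 p4 1 1 0 p8 1 1 1 0 1 1 0 p16 1 1 1 1 1 0 0 1 1 0 0 0 1 1 0
p1 (pos 1,3,5,7,9,11,13,15,17,19,21,23,25,27,29,31): XOR of data positions = 1⊕1⊕0⊕1⊕1⊕1⊕0⊕1⊕1⊕1⊕0⊕1⊕0⊕1⊕0 = 0
p2 (pos 2,3,6,7,10,11,14,15,18,19,22,23,26,27,30,31): XOR of data positions = 1⊕1⊕0⊕1⊕1⊕1⊕0⊕1⊕1⊕0⊕0⊕0⊕0⊕1⊕0 = 0
p4 (pos 4,5,6,7,12,13,14,15,20,21,22,23,28,29,30,31): XOR of data positions = 1⊕1⊕0⊕0⊕1⊕1⊕0⊕1⊕1⊕0⊕0⊕0⊕1⊕1⊕0 = 0
p8 (pos 8,9,10,11,12,13,14,15,24,25,26,27,28,29,30,31): XOR of data positions = 1⊕1⊕1⊕0⊕1⊕1⊕0⊕1⊕1⊕0⊕0⊕0⊕1⊕1⊕0 = 1
p16 (pos 16,17,18,19,20,21,22,23,24,25,26,27,28,29,30,31): XOR of data positions = 1⊕1⊕1⊕1⊕1⊕0⊕0⊕1⊕1⊕0⊕0⊕0⊕1⊕1⊕0 = 1
Codeword: 0010110111101101111110011000110

0010110111101101111110011000110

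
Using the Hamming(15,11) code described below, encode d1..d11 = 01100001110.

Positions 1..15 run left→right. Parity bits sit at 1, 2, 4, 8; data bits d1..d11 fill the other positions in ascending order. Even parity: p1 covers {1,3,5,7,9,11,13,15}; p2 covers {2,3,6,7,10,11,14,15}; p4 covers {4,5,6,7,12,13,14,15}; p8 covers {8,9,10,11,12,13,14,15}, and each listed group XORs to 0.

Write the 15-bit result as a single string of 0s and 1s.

Place data at non-parity positions: p1 p2 0 p4 1 1 0 p8 0 0 0 1 1 1 0
p1 (pos 1,3,5,7,9,11,13,15): XOR of data positions = 0⊕1⊕0⊕0⊕0⊕1⊕0 = 0
p2 (pos 2,3,6,7,10,11,14,15): XOR of data positions = 0⊕1⊕0⊕0⊕0⊕1⊕0 = 0
p4 (pos 4,5,6,7,12,13,14,15): XOR of data positions = 1⊕1⊕0⊕1⊕1⊕1⊕0 = 1
p8 (pos 8,9,10,11,12,13,14,15): XOR of data positions = 0⊕0⊕0⊕1⊕1⊕1⊕0 = 1
Codeword: 000111010001110

000111010001110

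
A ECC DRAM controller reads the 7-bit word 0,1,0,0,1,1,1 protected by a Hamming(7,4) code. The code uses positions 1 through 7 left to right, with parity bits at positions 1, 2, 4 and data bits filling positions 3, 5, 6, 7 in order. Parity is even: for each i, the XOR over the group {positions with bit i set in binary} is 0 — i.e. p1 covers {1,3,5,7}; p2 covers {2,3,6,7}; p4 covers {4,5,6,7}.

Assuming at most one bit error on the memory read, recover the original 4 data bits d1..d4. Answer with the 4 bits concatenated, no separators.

s1 (pos 1,3,5,7): 0⊕0⊕1⊕1 = 0
s2 (pos 2,3,6,7): 1⊕0⊕1⊕1 = 1
s4 (pos 4,5,6,7): 0⊕1⊕1⊕1 = 1
Syndrome s4…s1 = 110 → error at position 6.
Flip position 6: 0100111 → 0100101
Read data bits from positions 3,5,6,7: 0101

0101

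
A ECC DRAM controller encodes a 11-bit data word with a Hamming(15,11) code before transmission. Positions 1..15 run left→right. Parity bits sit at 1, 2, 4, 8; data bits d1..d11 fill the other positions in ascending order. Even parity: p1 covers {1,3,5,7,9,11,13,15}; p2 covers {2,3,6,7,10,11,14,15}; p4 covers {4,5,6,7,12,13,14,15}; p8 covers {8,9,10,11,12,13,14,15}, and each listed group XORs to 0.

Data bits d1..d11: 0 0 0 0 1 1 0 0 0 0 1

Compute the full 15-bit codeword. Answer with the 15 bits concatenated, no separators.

Place data at non-parity positions: p1 p2 0 p4 0 0 0 p8 1 1 0 0 0 0 1
p1 (pos 1,3,5,7,9,11,13,15): XOR of data positions = 0⊕0⊕0⊕1⊕0⊕0⊕1 = 0
p2 (pos 2,3,6,7,10,11,14,15): XOR of data positions = 0⊕0⊕0⊕1⊕0⊕0⊕1 = 0
p4 (pos 4,5,6,7,12,13,14,15): XOR of data positions = 0⊕0⊕0⊕0⊕0⊕0⊕1 = 1
p8 (pos 8,9,10,11,12,13,14,15): XOR of data positions = 1⊕1⊕0⊕0⊕0⊕0⊕1 = 1
Codeword: 000100011100001

000100011100001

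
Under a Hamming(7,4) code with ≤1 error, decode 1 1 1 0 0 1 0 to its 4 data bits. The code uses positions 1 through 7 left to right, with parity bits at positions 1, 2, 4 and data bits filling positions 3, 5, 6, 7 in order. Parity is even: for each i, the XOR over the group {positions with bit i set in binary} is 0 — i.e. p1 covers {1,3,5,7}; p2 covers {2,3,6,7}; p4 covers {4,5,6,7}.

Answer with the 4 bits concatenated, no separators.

1000

s1 (pos 1,3,5,7): 1⊕1⊕0⊕0 = 0
s2 (pos 2,3,6,7): 1⊕1⊕1⊕0 = 1
s4 (pos 4,5,6,7): 0⊕0⊕1⊕0 = 1
Syndrome s4…s1 = 110 → error at position 6.
Flip position 6: 1110010 → 1110000
Read data bits from positions 3,5,6,7: 1000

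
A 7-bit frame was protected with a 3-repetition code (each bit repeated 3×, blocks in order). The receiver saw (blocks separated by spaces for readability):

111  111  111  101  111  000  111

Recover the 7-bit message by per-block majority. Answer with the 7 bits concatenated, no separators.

Block 1 (111): 3 ones → 1
Block 2 (111): 3 ones → 1
Block 3 (111): 3 ones → 1
Block 4 (101): 2 ones → 1
Block 5 (111): 3 ones → 1
Block 6 (000): 0 ones → 0
Block 7 (111): 3 ones → 1

1111101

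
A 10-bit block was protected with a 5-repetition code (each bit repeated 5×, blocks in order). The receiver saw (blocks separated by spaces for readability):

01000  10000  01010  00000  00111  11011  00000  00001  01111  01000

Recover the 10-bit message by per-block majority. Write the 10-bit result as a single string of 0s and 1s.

0000110010

Block 1 (01000): 1 one → 0
Block 2 (10000): 1 one → 0
Block 3 (01010): 2 ones → 0
Block 4 (00000): 0 ones → 0
Block 5 (00111): 3 ones → 1
Block 6 (11011): 4 ones → 1
Block 7 (00000): 0 ones → 0
Block 8 (00001): 1 one → 0
Block 9 (01111): 4 ones → 1
Block 10 (01000): 1 one → 0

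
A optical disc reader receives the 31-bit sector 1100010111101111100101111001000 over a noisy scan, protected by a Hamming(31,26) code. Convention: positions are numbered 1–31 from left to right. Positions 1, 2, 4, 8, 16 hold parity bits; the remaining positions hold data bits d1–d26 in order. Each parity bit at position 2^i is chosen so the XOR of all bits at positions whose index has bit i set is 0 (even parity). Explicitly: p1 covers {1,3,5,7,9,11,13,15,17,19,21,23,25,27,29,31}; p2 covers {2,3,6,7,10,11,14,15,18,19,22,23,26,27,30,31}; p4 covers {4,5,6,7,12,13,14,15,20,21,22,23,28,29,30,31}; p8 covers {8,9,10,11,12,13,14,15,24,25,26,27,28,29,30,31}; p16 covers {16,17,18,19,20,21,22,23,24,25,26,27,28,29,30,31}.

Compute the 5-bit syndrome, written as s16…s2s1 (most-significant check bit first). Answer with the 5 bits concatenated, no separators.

s1 (pos 1,3,5,7,9,11,13,15,17,19,21,23,25,27,29,31): 1⊕0⊕0⊕0⊕1⊕1⊕1⊕1⊕1⊕0⊕0⊕1⊕1⊕0⊕0⊕0 = 0
s2 (pos 2,3,6,7,10,11,14,15,18,19,22,23,26,27,30,31): 1⊕0⊕1⊕0⊕1⊕1⊕1⊕1⊕0⊕0⊕1⊕1⊕0⊕0⊕0⊕0 = 0
s4 (pos 4,5,6,7,12,13,14,15,20,21,22,23,28,29,30,31): 0⊕0⊕1⊕0⊕0⊕1⊕1⊕1⊕1⊕0⊕1⊕1⊕1⊕0⊕0⊕0 = 0
s8 (pos 8,9,10,11,12,13,14,15,24,25,26,27,28,29,30,31): 1⊕1⊕1⊕1⊕0⊕1⊕1⊕1⊕1⊕1⊕0⊕0⊕1⊕0⊕0⊕0 = 0
s16 (pos 16,17,18,19,20,21,22,23,24,25,26,27,28,29,30,31): 1⊕1⊕0⊕0⊕1⊕0⊕1⊕1⊕1⊕1⊕0⊕0⊕1⊕0⊕0⊕0 = 0
Syndrome s16…s1 = 00000 → no error.

00000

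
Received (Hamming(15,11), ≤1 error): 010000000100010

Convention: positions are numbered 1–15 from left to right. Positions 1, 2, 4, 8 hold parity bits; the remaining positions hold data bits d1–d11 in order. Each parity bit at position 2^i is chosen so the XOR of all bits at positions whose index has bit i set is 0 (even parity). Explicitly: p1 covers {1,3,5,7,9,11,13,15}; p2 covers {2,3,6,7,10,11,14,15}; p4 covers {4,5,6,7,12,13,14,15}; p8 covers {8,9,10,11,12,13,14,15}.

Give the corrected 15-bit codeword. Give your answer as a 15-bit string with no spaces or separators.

010001000100010

s1 (pos 1,3,5,7,9,11,13,15): 0⊕0⊕0⊕0⊕0⊕0⊕0⊕0 = 0
s2 (pos 2,3,6,7,10,11,14,15): 1⊕0⊕0⊕0⊕1⊕0⊕1⊕0 = 1
s4 (pos 4,5,6,7,12,13,14,15): 0⊕0⊕0⊕0⊕0⊕0⊕1⊕0 = 1
s8 (pos 8,9,10,11,12,13,14,15): 0⊕0⊕1⊕0⊕0⊕0⊕1⊕0 = 0
Syndrome s8…s1 = 0110 → error at position 6.
Flip position 6: 010000000100010 → 010001000100010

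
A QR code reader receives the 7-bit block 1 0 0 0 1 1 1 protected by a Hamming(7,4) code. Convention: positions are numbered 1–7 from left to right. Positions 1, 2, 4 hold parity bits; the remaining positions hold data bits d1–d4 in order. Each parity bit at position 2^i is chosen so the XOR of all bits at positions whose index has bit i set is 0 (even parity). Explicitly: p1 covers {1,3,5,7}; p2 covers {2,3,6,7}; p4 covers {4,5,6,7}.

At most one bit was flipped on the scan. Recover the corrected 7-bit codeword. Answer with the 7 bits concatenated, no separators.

1000011

s1 (pos 1,3,5,7): 1⊕0⊕1⊕1 = 1
s2 (pos 2,3,6,7): 0⊕0⊕1⊕1 = 0
s4 (pos 4,5,6,7): 0⊕1⊕1⊕1 = 1
Syndrome s4…s1 = 101 → error at position 5.
Flip position 5: 1000111 → 1000011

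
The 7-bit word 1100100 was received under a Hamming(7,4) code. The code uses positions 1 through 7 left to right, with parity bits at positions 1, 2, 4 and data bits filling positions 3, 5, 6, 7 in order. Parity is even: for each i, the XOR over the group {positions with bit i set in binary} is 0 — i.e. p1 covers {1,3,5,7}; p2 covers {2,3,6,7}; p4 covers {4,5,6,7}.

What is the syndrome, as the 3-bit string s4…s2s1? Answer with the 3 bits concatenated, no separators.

s1 (pos 1,3,5,7): 1⊕0⊕1⊕0 = 0
s2 (pos 2,3,6,7): 1⊕0⊕0⊕0 = 1
s4 (pos 4,5,6,7): 0⊕1⊕0⊕0 = 1
Syndrome s4…s1 = 110 → error at position 6.

110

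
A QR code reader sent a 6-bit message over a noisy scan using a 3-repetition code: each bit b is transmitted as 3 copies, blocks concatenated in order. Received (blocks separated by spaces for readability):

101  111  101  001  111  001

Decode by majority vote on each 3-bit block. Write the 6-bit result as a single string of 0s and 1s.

Block 1 (101): 2 ones → 1
Block 2 (111): 3 ones → 1
Block 3 (101): 2 ones → 1
Block 4 (001): 1 one → 0
Block 5 (111): 3 ones → 1
Block 6 (001): 1 one → 0

111010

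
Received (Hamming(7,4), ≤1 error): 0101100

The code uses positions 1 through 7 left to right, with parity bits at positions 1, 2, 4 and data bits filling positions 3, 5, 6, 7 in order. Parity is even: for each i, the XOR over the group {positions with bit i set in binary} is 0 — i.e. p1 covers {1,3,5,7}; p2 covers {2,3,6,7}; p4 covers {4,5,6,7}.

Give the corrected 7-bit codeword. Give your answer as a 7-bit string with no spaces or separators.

s1 (pos 1,3,5,7): 0⊕0⊕1⊕0 = 1
s2 (pos 2,3,6,7): 1⊕0⊕0⊕0 = 1
s4 (pos 4,5,6,7): 1⊕1⊕0⊕0 = 0
Syndrome s4…s1 = 011 → error at position 3.
Flip position 3: 0101100 → 0111100

0111100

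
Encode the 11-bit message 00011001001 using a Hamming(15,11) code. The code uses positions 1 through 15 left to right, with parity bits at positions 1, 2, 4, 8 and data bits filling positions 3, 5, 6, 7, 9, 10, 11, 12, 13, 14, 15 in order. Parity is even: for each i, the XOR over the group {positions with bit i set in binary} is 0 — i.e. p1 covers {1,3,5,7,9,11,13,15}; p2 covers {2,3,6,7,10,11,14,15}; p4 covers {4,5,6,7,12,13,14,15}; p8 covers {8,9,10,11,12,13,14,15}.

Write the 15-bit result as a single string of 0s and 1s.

Place data at non-parity positions: p1 p2 0 p4 0 0 1 p8 1 0 0 1 0 0 1
p1 (pos 1,3,5,7,9,11,13,15): XOR of data positions = 0⊕0⊕1⊕1⊕0⊕0⊕1 = 1
p2 (pos 2,3,6,7,10,11,14,15): XOR of data positions = 0⊕0⊕1⊕0⊕0⊕0⊕1 = 0
p4 (pos 4,5,6,7,12,13,14,15): XOR of data positions = 0⊕0⊕1⊕1⊕0⊕0⊕1 = 1
p8 (pos 8,9,10,11,12,13,14,15): XOR of data positions = 1⊕0⊕0⊕1⊕0⊕0⊕1 = 1
Codeword: 100100111001001

100100111001001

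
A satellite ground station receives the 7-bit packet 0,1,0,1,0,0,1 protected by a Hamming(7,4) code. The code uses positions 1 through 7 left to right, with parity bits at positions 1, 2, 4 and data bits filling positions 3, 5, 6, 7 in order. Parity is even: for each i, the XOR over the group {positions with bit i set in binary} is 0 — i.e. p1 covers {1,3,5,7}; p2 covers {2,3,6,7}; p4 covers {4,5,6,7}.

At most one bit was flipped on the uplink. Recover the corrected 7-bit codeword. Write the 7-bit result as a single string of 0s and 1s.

1101001

s1 (pos 1,3,5,7): 0⊕0⊕0⊕1 = 1
s2 (pos 2,3,6,7): 1⊕0⊕0⊕1 = 0
s4 (pos 4,5,6,7): 1⊕0⊕0⊕1 = 0
Syndrome s4…s1 = 001 → error at position 1.
Flip position 1: 0101001 → 1101001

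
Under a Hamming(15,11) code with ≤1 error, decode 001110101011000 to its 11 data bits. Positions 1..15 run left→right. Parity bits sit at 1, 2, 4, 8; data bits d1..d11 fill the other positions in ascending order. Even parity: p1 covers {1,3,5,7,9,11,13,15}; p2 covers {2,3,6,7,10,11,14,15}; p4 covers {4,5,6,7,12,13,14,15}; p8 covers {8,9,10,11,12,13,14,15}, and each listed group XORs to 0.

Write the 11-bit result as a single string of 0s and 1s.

s1 (pos 1,3,5,7,9,11,13,15): 0⊕1⊕1⊕1⊕1⊕1⊕0⊕0 = 1
s2 (pos 2,3,6,7,10,11,14,15): 0⊕1⊕0⊕1⊕0⊕1⊕0⊕0 = 1
s4 (pos 4,5,6,7,12,13,14,15): 1⊕1⊕0⊕1⊕1⊕0⊕0⊕0 = 0
s8 (pos 8,9,10,11,12,13,14,15): 0⊕1⊕0⊕1⊕1⊕0⊕0⊕0 = 1
Syndrome s8…s1 = 1011 → error at position 11.
Flip position 11: 001110101011000 → 001110101001000
Read data bits from positions 3,5,6,7,9,10,11,12,13,14,15: 11011001000

11011001000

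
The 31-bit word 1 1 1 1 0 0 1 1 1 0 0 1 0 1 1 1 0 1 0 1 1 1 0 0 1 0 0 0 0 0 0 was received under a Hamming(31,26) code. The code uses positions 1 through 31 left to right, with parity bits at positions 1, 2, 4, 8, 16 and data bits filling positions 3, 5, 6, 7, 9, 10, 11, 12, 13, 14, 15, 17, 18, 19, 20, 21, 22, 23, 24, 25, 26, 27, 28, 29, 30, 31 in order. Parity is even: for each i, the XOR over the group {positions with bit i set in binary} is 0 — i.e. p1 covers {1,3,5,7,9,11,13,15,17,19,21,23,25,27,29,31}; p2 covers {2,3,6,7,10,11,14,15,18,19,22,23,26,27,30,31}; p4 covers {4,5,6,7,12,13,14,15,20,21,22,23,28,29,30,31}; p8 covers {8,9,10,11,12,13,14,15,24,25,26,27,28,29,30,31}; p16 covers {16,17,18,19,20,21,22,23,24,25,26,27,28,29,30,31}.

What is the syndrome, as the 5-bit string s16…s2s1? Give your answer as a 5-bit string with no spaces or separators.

00011

s1 (pos 1,3,5,7,9,11,13,15,17,19,21,23,25,27,29,31): 1⊕1⊕0⊕1⊕1⊕0⊕0⊕1⊕0⊕0⊕1⊕0⊕1⊕0⊕0⊕0 = 1
s2 (pos 2,3,6,7,10,11,14,15,18,19,22,23,26,27,30,31): 1⊕1⊕0⊕1⊕0⊕0⊕1⊕1⊕1⊕0⊕1⊕0⊕0⊕0⊕0⊕0 = 1
s4 (pos 4,5,6,7,12,13,14,15,20,21,22,23,28,29,30,31): 1⊕0⊕0⊕1⊕1⊕0⊕1⊕1⊕1⊕1⊕1⊕0⊕0⊕0⊕0⊕0 = 0
s8 (pos 8,9,10,11,12,13,14,15,24,25,26,27,28,29,30,31): 1⊕1⊕0⊕0⊕1⊕0⊕1⊕1⊕0⊕1⊕0⊕0⊕0⊕0⊕0⊕0 = 0
s16 (pos 16,17,18,19,20,21,22,23,24,25,26,27,28,29,30,31): 1⊕0⊕1⊕0⊕1⊕1⊕1⊕0⊕0⊕1⊕0⊕0⊕0⊕0⊕0⊕0 = 0
Syndrome s16…s1 = 00011 → error at position 3.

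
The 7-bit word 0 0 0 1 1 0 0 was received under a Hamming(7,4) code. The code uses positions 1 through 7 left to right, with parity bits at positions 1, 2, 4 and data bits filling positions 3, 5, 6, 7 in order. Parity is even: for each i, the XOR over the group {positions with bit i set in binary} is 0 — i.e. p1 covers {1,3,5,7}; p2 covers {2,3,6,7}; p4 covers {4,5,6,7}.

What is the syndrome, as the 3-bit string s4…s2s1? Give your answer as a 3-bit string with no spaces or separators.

001

s1 (pos 1,3,5,7): 0⊕0⊕1⊕0 = 1
s2 (pos 2,3,6,7): 0⊕0⊕0⊕0 = 0
s4 (pos 4,5,6,7): 1⊕1⊕0⊕0 = 0
Syndrome s4…s1 = 001 → error at position 1.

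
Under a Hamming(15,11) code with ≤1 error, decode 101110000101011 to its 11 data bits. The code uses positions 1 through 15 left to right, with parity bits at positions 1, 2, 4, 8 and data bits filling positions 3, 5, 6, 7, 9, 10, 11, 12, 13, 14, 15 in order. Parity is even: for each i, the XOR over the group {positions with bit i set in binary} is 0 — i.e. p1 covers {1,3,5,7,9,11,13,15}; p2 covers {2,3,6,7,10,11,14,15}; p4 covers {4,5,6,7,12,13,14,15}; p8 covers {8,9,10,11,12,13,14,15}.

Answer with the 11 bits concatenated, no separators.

11000101011

s1 (pos 1,3,5,7,9,11,13,15): 1⊕1⊕1⊕0⊕0⊕0⊕0⊕1 = 0
s2 (pos 2,3,6,7,10,11,14,15): 0⊕1⊕0⊕0⊕1⊕0⊕1⊕1 = 0
s4 (pos 4,5,6,7,12,13,14,15): 1⊕1⊕0⊕0⊕1⊕0⊕1⊕1 = 1
s8 (pos 8,9,10,11,12,13,14,15): 0⊕0⊕1⊕0⊕1⊕0⊕1⊕1 = 0
Syndrome s8…s1 = 0100 → error at position 4.
Flip position 4: 101110000101011 → 101010000101011
Read data bits from positions 3,5,6,7,9,10,11,12,13,14,15: 11000101011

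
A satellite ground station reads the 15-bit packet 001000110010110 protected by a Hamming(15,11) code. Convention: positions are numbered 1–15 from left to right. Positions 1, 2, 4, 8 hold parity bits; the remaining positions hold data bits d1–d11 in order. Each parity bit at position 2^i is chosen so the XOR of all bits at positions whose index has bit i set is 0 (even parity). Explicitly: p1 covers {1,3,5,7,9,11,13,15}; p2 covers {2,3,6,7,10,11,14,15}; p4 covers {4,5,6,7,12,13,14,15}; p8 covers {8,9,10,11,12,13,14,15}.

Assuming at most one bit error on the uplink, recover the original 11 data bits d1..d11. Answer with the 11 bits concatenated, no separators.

10010010110

s1 (pos 1,3,5,7,9,11,13,15): 0⊕1⊕0⊕1⊕0⊕1⊕1⊕0 = 0
s2 (pos 2,3,6,7,10,11,14,15): 0⊕1⊕0⊕1⊕0⊕1⊕1⊕0 = 0
s4 (pos 4,5,6,7,12,13,14,15): 0⊕0⊕0⊕1⊕0⊕1⊕1⊕0 = 1
s8 (pos 8,9,10,11,12,13,14,15): 1⊕0⊕0⊕1⊕0⊕1⊕1⊕0 = 0
Syndrome s8…s1 = 0100 → error at position 4.
Flip position 4: 001000110010110 → 001100110010110
Read data bits from positions 3,5,6,7,9,10,11,12,13,14,15: 10010010110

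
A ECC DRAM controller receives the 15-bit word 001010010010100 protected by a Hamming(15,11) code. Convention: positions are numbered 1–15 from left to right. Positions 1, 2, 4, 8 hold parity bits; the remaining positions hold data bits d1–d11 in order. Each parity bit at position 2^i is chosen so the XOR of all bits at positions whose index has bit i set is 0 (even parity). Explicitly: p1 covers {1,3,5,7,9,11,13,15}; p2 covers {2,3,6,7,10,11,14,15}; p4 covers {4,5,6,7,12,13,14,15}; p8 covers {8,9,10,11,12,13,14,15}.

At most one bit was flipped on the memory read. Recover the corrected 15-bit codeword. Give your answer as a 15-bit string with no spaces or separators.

001010000010100

s1 (pos 1,3,5,7,9,11,13,15): 0⊕1⊕1⊕0⊕0⊕1⊕1⊕0 = 0
s2 (pos 2,3,6,7,10,11,14,15): 0⊕1⊕0⊕0⊕0⊕1⊕0⊕0 = 0
s4 (pos 4,5,6,7,12,13,14,15): 0⊕1⊕0⊕0⊕0⊕1⊕0⊕0 = 0
s8 (pos 8,9,10,11,12,13,14,15): 1⊕0⊕0⊕1⊕0⊕1⊕0⊕0 = 1
Syndrome s8…s1 = 1000 → error at position 8.
Flip position 8: 001010010010100 → 001010000010100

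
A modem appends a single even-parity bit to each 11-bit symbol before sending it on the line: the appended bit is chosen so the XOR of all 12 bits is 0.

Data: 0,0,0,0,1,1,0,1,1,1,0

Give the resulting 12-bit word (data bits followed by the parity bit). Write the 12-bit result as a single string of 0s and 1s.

XOR of the 11 data bits: 0⊕0⊕0⊕0⊕1⊕1⊕0⊕1⊕1⊕1⊕0 = 1
Parity bit = 1 (so all 12 bits XOR to 0).

000011011101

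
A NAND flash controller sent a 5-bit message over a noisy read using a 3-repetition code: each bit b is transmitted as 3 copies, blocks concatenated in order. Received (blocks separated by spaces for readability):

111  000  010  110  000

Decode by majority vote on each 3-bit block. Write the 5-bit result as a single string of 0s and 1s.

Block 1 (111): 3 ones → 1
Block 2 (000): 0 ones → 0
Block 3 (010): 1 one → 0
Block 4 (110): 2 ones → 1
Block 5 (000): 0 ones → 0

10010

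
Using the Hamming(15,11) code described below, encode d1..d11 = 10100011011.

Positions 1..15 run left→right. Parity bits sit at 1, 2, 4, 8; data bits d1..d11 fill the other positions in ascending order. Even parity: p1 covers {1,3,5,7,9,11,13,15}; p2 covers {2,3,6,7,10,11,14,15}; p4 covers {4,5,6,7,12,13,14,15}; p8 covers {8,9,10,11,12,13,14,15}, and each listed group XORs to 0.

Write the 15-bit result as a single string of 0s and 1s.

111001000011011

Place data at non-parity positions: p1 p2 1 p4 0 1 0 p8 0 0 1 1 0 1 1
p1 (pos 1,3,5,7,9,11,13,15): XOR of data positions = 1⊕0⊕0⊕0⊕1⊕0⊕1 = 1
p2 (pos 2,3,6,7,10,11,14,15): XOR of data positions = 1⊕1⊕0⊕0⊕1⊕1⊕1 = 1
p4 (pos 4,5,6,7,12,13,14,15): XOR of data positions = 0⊕1⊕0⊕1⊕0⊕1⊕1 = 0
p8 (pos 8,9,10,11,12,13,14,15): XOR of data positions = 0⊕0⊕1⊕1⊕0⊕1⊕1 = 0
Codeword: 111001000011011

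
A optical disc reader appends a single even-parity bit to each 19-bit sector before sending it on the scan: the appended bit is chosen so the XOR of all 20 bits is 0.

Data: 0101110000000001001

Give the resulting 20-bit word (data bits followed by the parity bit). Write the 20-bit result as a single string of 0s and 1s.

XOR of the 19 data bits: 0⊕1⊕0⊕1⊕1⊕1⊕0⊕0⊕0⊕0⊕0⊕0⊕0⊕0⊕0⊕1⊕0⊕0⊕1 = 0
Parity bit = 0 (so all 20 bits XOR to 0).

01011100000000010010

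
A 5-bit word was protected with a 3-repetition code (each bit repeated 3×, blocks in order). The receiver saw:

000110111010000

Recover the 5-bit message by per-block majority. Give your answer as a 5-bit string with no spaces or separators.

01100

Block 1 (000): 0 ones → 0
Block 2 (110): 2 ones → 1
Block 3 (111): 3 ones → 1
Block 4 (010): 1 one → 0
Block 5 (000): 0 ones → 0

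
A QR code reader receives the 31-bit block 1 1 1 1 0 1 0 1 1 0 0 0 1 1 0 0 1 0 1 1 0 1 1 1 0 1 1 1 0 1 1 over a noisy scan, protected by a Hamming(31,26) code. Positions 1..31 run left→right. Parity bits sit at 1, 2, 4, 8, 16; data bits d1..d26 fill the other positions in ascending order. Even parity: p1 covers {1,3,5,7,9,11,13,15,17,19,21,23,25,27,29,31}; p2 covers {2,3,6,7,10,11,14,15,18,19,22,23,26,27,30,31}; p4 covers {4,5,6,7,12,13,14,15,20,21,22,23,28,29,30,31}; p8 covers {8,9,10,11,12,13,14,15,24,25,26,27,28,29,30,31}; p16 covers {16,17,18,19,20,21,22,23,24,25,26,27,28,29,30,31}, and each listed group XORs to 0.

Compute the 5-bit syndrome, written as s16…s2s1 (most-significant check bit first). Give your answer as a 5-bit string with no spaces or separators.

s1 (pos 1,3,5,7,9,11,13,15,17,19,21,23,25,27,29,31): 1⊕1⊕0⊕0⊕1⊕0⊕1⊕0⊕1⊕1⊕0⊕1⊕0⊕1⊕0⊕1 = 1
s2 (pos 2,3,6,7,10,11,14,15,18,19,22,23,26,27,30,31): 1⊕1⊕1⊕0⊕0⊕0⊕1⊕0⊕0⊕1⊕1⊕1⊕1⊕1⊕1⊕1 = 1
s4 (pos 4,5,6,7,12,13,14,15,20,21,22,23,28,29,30,31): 1⊕0⊕1⊕0⊕0⊕1⊕1⊕0⊕1⊕0⊕1⊕1⊕1⊕0⊕1⊕1 = 0
s8 (pos 8,9,10,11,12,13,14,15,24,25,26,27,28,29,30,31): 1⊕1⊕0⊕0⊕0⊕1⊕1⊕0⊕1⊕0⊕1⊕1⊕1⊕0⊕1⊕1 = 0
s16 (pos 16,17,18,19,20,21,22,23,24,25,26,27,28,29,30,31): 0⊕1⊕0⊕1⊕1⊕0⊕1⊕1⊕1⊕0⊕1⊕1⊕1⊕0⊕1⊕1 = 1
Syndrome s16…s1 = 10011 → error at position 19.

10011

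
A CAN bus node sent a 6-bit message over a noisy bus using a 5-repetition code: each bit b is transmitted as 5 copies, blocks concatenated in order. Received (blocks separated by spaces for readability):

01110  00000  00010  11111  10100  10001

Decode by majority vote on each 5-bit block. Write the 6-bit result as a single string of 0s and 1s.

100100

Block 1 (01110): 3 ones → 1
Block 2 (00000): 0 ones → 0
Block 3 (00010): 1 one → 0
Block 4 (11111): 5 ones → 1
Block 5 (10100): 2 ones → 0
Block 6 (10001): 2 ones → 0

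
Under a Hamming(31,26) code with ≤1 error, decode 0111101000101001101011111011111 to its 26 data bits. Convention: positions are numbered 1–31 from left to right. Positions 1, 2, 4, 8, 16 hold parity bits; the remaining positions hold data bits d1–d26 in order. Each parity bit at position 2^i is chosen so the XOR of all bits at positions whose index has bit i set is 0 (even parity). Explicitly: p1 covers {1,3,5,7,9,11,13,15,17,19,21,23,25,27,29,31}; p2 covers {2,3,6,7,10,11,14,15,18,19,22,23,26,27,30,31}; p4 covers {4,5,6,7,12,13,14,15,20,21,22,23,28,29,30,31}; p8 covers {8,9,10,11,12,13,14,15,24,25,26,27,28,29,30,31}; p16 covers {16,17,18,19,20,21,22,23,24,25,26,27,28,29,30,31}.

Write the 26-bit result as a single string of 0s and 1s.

11010010100101011111011011

s1 (pos 1,3,5,7,9,11,13,15,17,19,21,23,25,27,29,31): 0⊕1⊕1⊕1⊕0⊕1⊕1⊕0⊕1⊕1⊕1⊕1⊕1⊕1⊕1⊕1 = 1
s2 (pos 2,3,6,7,10,11,14,15,18,19,22,23,26,27,30,31): 1⊕1⊕0⊕1⊕0⊕1⊕0⊕0⊕0⊕1⊕1⊕1⊕0⊕1⊕1⊕1 = 0
s4 (pos 4,5,6,7,12,13,14,15,20,21,22,23,28,29,30,31): 1⊕1⊕0⊕1⊕0⊕1⊕0⊕0⊕0⊕1⊕1⊕1⊕1⊕1⊕1⊕1 = 1
s8 (pos 8,9,10,11,12,13,14,15,24,25,26,27,28,29,30,31): 0⊕0⊕0⊕1⊕0⊕1⊕0⊕0⊕1⊕1⊕0⊕1⊕1⊕1⊕1⊕1 = 1
s16 (pos 16,17,18,19,20,21,22,23,24,25,26,27,28,29,30,31): 1⊕1⊕0⊕1⊕0⊕1⊕1⊕1⊕1⊕1⊕0⊕1⊕1⊕1⊕1⊕1 = 1
Syndrome s16…s1 = 11101 → error at position 29.
Flip position 29: 0111101000101001101011111011111 → 0111101000101001101011111011011
Read data bits from positions 3,5,6,7,9,10,11,12,13,14,15,17,18,19,20,21,22,23,24,25,26,27,28,29,30,31: 11010010100101011111011011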